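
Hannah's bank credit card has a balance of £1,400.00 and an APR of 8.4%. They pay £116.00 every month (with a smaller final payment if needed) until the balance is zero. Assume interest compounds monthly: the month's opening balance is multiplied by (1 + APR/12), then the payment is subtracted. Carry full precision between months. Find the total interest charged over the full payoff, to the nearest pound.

£68

Monthly rate r = 8.4%/12 = 0.7% = 0.007.
Payoff takes n = ⌈−ln(1 − rB₀/P)/ln(1+r)⌉ = ⌈12.654⌉ = 13 payments; the last is £75.90.
Total paid = 12·£116.00 + £75.90 = £1,467.90.
Total interest = total paid − principal = £1,467.90 − £1,400.00 = £67.90.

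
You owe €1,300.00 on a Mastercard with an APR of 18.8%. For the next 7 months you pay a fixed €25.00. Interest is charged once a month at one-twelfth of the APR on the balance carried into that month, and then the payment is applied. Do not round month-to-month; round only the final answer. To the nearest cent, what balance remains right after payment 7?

Monthly rate r = 18.8%/12 = 1.56667% = 0.0156667.
Each month: B ← B·(1+r) − €25.00.
Month 1: interest €20.37; balance after payment €1,295.37.
Month 2: interest €20.29; balance after payment €1,290.66.
Month 3: interest €20.22; balance after payment €1,285.88.
Month 4: interest €20.15; balance after payment €1,281.03.
Month 5: interest €20.07; balance after payment €1,276.10.
Month 6: interest €19.99; balance after payment €1,271.09.
Month 7: interest €19.91; balance after payment €1,266.00.

€1,266.00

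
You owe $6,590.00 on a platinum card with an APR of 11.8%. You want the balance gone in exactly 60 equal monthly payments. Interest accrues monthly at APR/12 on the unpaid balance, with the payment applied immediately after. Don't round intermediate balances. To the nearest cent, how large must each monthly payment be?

$145.93

Monthly rate r = 11.8%/12 = 0.983333% = 0.00983333.
Level-payment amortization: P = B₀·r / (1 − (1+r)^(−n)) = 6590.00·0.00983333 / (1 − 1.00983^(−60)).
Denominator 1 − (1+r)^(−60) = 0.444072864.
P = 64.8017 / 0.444072864 ≈ 145.93.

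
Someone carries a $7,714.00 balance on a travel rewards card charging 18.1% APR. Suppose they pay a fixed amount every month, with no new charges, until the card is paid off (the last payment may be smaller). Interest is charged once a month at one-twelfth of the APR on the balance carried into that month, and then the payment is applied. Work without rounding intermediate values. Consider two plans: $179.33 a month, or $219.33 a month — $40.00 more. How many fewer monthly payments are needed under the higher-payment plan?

Monthly rate r = 18.1%/12 = 1.50833% = 0.0150833.
At $179.33/mo: n = ⌈−ln(1 − rB₀/P)/ln(1+r)⌉ = 70 payments (last $161.55); total interest = total paid − $7,714.00 = $4,821.32.
At $219.33/mo: 51 payments (last $110.80); total interest $3,363.30.
Payments saved = 70 − 51 = 19.

19 fewer payments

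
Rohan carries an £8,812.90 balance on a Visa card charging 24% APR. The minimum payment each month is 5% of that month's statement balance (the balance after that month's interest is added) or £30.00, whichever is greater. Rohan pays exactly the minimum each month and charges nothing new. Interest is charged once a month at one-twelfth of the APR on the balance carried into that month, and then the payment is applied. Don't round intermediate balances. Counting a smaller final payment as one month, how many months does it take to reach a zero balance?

Monthly rate r = 24%/12 = 2% = 0.02.
While 5% of the post-interest balance exceeds £30.00, each month B ← (B·(1+r))·(1 − 0.05), i.e. B shrinks by the factor (1+r)·0.95 = 0.969.
This holds for months 1–86. Entering month 87 the balance is £587.44; 5% of the post-interest balance is now below £30.00, so the flat £30.00 minimum applies from here.
From month 87 a fixed £30.00 at rate r clears £587.44 in 26 more payments. Total: 86 + 26 = 112 months.

112 months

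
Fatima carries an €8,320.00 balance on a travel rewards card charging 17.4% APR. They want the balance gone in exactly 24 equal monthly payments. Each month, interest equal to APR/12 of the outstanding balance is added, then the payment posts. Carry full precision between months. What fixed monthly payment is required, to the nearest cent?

Monthly rate r = 17.4%/12 = 1.45% = 0.0145.
Level-payment amortization: P = B₀·r / (1 − (1+r)^(−n)) = 8320.00·0.0145 / (1 − 1.0145^(−24)).
Denominator 1 − (1+r)^(−24) = 0.292134466.
P = 120.64 / 0.292134466 ≈ 412.96.

€412.96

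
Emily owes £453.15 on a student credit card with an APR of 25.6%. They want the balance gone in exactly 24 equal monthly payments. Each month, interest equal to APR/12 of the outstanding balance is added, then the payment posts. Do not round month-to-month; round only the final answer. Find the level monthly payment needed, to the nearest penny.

£24.32

Monthly rate r = 25.6%/12 = 2.13333% = 0.0213333.
Level-payment amortization: P = B₀·r / (1 − (1+r)^(−n)) = 453.15·0.0213333 / (1 − 1.02133^(−24)).
Denominator 1 − (1+r)^(−24) = 0.39746837.
P = 9.6672 / 0.39746837 ≈ 24.32.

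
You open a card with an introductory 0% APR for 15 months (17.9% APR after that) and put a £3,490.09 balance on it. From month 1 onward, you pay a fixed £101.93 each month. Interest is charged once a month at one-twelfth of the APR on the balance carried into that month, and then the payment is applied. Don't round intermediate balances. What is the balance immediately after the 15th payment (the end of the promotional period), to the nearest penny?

Promo months 1–15 at r₀ = 0%/12 = 0; months 16+ at r₁ = 17.9%/12 = 0.0149167.
After month 15 (no interest yet): B = £3,490.09 − 15·£101.93 = £1,961.14.

£1,961.14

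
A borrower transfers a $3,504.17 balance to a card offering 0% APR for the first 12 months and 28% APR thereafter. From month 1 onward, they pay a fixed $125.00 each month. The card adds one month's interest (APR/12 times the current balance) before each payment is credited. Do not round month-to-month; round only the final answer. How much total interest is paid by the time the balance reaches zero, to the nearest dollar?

$536

Promo months 1–12 at r₀ = 0%/12 = 0; months 13+ at r₁ = 28%/12 = 0.0233333.
After month 12 (no interest yet): B = $3,504.17 − 12·$125.00 = $2,004.17.
Then at r₁ with $125.00/mo: n₂ = −ln(1 − r₁·B/P)/ln(1+r₁) ≈ 20.32 → 21 more payments.
Total paid = 32·$125.00 + $39.75 = $4,039.75; interest = $4,039.75 − $3,504.17 = $535.58.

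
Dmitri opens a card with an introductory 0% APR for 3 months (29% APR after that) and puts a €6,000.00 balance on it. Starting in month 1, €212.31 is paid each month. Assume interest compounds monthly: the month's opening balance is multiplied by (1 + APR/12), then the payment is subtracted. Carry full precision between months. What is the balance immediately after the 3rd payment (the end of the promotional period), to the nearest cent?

Promo months 1–3 at r₀ = 0%/12 = 0; months 4+ at r₁ = 29%/12 = 0.0241667.
After month 3 (no interest yet): B = €6,000.00 − 3·€212.31 = €5,363.07.

€5,363.07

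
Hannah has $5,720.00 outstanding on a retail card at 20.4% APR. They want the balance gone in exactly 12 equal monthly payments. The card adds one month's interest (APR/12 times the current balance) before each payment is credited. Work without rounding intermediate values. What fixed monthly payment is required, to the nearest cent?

Monthly rate r = 20.4%/12 = 1.7% = 0.017.
Level-payment amortization: P = B₀·r / (1 − (1+r)^(−n)) = 5720.00·0.017 / (1 − 1.017^(−12)).
Denominator 1 − (1+r)^(−12) = 0.183138242.
P = 97.24 / 0.183138242 ≈ 530.97.

$530.97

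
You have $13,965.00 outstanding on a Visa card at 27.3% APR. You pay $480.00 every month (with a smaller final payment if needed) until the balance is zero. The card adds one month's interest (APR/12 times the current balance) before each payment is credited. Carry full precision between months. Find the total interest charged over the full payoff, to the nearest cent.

$9,174.01

Monthly rate r = 27.3%/12 = 2.275% = 0.02275.
Payoff takes n = ⌈−ln(1 − rB₀/P)/ln(1+r)⌉ = ⌈48.204⌉ = 49 payments; the last is $99.01.
Total paid = 48·$480.00 + $99.01 = $23,139.01.
Total interest = total paid − principal = $23,139.01 − $13,965.00 = $9,174.01.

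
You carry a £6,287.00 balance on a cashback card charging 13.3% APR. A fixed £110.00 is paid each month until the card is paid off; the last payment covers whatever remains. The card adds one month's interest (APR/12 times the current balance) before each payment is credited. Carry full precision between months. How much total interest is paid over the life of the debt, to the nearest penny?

£3,729.22

Monthly rate r = 13.3%/12 = 1.10833% = 0.0110833.
Payoff takes n = ⌈−ln(1 − rB₀/P)/ln(1+r)⌉ = ⌈91.056⌉ = 92 payments; the last is £6.22.
Total paid = 91·£110.00 + £6.22 = £10,016.22.
Total interest = total paid − principal = £10,016.22 − £6,287.00 = £3,729.22.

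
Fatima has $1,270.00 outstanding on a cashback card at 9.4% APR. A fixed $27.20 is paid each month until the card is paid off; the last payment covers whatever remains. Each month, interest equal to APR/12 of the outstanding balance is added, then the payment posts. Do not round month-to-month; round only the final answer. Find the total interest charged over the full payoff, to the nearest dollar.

Monthly rate r = 9.4%/12 = 0.783333% = 0.00783333.
Payoff takes n = ⌈−ln(1 − rB₀/P)/ln(1+r)⌉ = ⌈58.352⌉ = 59 payments; the last is $9.59.
Total paid = 58·$27.20 + $9.59 = $1,587.19.
Total interest = total paid − principal = $1,587.19 − $1,270.00 = $317.19.

$317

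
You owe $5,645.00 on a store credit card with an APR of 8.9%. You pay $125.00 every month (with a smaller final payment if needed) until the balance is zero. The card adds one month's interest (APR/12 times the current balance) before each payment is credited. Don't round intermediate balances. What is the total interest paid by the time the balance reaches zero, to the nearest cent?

Monthly rate r = 8.9%/12 = 0.741667% = 0.00741667.
Payoff takes n = ⌈−ln(1 − rB₀/P)/ln(1+r)⌉ = ⌈55.198⌉ = 56 payments; the last is $24.80.
Total paid = 55·$125.00 + $24.80 = $6,899.80.
Total interest = total paid − principal = $6,899.80 − $5,645.00 = $1,254.80.

$1,254.80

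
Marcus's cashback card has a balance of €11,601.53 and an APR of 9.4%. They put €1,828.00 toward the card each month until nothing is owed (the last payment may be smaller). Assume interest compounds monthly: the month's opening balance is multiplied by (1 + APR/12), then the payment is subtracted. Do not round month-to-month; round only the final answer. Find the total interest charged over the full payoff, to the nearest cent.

€346.63

Monthly rate r = 9.4%/12 = 0.783333% = 0.00783333.
Payoff takes n = ⌈−ln(1 − rB₀/P)/ln(1+r)⌉ = ⌈6.535⌉ = 7 payments; the last is €980.16.
Total paid = 6·€1,828.00 + €980.16 = €11,948.16.
Total interest = total paid − principal = €11,948.16 − €11,601.53 = €346.63.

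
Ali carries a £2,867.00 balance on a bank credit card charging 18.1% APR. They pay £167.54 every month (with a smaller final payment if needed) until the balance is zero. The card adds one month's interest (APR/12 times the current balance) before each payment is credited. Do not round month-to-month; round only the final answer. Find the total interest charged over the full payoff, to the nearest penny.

Monthly rate r = 18.1%/12 = 1.50833% = 0.0150833.
Payoff takes n = ⌈−ln(1 − rB₀/P)/ln(1+r)⌉ = ⌈19.943⌉ = 20 payments; the last is £158.00.
Total paid = 19·£167.54 + £158.00 = £3,341.26.
Total interest = total paid − principal = £3,341.26 − £2,867.00 = £474.26.

£474.26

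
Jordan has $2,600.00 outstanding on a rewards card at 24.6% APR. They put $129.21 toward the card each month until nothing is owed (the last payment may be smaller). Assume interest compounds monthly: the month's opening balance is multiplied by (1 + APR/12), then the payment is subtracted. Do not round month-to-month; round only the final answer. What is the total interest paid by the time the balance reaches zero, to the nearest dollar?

$787

Monthly rate r = 24.6%/12 = 2.05% = 0.0205.
Payoff takes n = ⌈−ln(1 − rB₀/P)/ln(1+r)⌉ = ⌈26.211⌉ = 27 payments; the last is $27.47.
Total paid = 26·$129.21 + $27.47 = $3,386.93.
Total interest = total paid − principal = $3,386.93 − $2,600.00 = $786.93.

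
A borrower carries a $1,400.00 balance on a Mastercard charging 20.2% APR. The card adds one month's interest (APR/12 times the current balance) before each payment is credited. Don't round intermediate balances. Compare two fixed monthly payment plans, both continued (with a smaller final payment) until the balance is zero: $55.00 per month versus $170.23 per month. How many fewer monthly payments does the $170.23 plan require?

Monthly rate r = 20.2%/12 = 1.68333% = 0.0168333.
At $55.00/mo: n = ⌈−ln(1 − rB₀/P)/ln(1+r)⌉ = 34 payments (last $28.41); total interest = total paid − $1,400.00 = $443.41.
At $170.23/mo: 9 payments (last $157.80); total interest $119.64.
Payments saved = 34 − 9 = 25.

25 fewer payments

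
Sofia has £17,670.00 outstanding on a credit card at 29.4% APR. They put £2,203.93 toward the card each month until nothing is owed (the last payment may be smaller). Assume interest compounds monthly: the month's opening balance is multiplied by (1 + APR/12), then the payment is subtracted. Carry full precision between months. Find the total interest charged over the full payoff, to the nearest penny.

£2,243.41

Monthly rate r = 29.4%/12 = 2.45% = 0.0245.
Payoff takes n = ⌈−ln(1 − rB₀/P)/ln(1+r)⌉ = ⌈9.035⌉ = 10 payments; the last is £78.04.
Total paid = 9·£2,203.93 + £78.04 = £19,913.41.
Total interest = total paid − principal = £19,913.41 − £17,670.00 = £2,243.41.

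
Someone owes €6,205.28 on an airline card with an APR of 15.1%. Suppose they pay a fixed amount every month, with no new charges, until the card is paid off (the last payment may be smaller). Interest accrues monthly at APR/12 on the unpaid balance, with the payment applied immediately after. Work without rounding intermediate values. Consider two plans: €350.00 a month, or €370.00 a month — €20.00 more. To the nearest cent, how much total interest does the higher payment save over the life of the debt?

€52.24

Monthly rate r = 15.1%/12 = 1.25833% = 0.0125833.
At €350.00/mo: n = ⌈−ln(1 − rB₀/P)/ln(1+r)⌉ = 21 payments (last €65.84); total interest = total paid − €6,205.28 = €860.56.
At €370.00/mo: 19 payments (last €353.60); total interest €808.32.
Interest saved = €860.56 − €808.32 = €52.24.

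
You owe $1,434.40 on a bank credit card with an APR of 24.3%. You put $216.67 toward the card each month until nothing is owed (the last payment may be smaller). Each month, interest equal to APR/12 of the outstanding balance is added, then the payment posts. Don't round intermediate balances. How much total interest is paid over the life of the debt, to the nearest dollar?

Monthly rate r = 24.3%/12 = 2.025% = 0.02025.
Payoff takes n = ⌈−ln(1 − rB₀/P)/ln(1+r)⌉ = ⌈7.180⌉ = 8 payments; the last is $39.28.
Total paid = 7·$216.67 + $39.28 = $1,555.97.
Total interest = total paid − principal = $1,555.97 − $1,434.40 = $121.57.

$122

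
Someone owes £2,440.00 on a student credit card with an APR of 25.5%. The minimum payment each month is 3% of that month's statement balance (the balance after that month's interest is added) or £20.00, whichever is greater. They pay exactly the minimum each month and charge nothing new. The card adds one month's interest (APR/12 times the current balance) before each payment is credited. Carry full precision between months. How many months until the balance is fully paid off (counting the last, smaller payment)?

Monthly rate r = 25.5%/12 = 2.125% = 0.02125.
While 3% of the post-interest balance exceeds £20.00, each month B ← (B·(1+r))·(1 − 0.03), i.e. B shrinks by the factor (1+r)·0.97 = 0.99061.
This holds for months 1–140. Entering month 141 the balance is £651.51; 3% of the post-interest balance is now below £20.00, so the flat £20.00 minimum applies from here.
From month 141 a fixed £20.00 at rate r clears £651.51 in 57 more payments. Total: 140 + 57 = 197 months.

197 months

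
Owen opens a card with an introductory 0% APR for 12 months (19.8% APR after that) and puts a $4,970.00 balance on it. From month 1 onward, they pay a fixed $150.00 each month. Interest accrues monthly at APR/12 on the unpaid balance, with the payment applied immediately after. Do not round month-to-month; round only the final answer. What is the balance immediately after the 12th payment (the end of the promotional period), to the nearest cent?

Promo months 1–12 at r₀ = 0%/12 = 0; months 13+ at r₁ = 19.8%/12 = 0.0165.
After month 12 (no interest yet): B = $4,970.00 − 12·$150.00 = $3,170.00.

$3,170.00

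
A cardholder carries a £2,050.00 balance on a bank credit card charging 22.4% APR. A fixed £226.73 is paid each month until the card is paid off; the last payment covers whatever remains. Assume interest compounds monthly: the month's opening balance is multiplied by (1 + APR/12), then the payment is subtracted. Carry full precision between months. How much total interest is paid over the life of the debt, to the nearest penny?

Monthly rate r = 22.4%/12 = 1.86667% = 0.0186667.
Payoff takes n = ⌈−ln(1 − rB₀/P)/ln(1+r)⌉ = ⌈9.995⌉ = 10 payments; the last is £225.64.
Total paid = 9·£226.73 + £225.64 = £2,266.21.
Total interest = total paid − principal = £2,266.21 − £2,050.00 = £216.21.

£216.21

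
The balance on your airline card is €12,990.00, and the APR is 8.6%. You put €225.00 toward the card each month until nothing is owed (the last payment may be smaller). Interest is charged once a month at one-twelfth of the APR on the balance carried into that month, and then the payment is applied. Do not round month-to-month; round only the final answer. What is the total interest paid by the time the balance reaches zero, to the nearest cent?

Monthly rate r = 8.6%/12 = 0.716667% = 0.00716667.
Payoff takes n = ⌈−ln(1 − rB₀/P)/ln(1+r)⌉ = ⌈74.781⌉ = 75 payments; the last is €175.84.
Total paid = 74·€225.00 + €175.84 = €16,825.84.
Total interest = total paid − principal = €16,825.84 − €12,990.00 = €3,835.84.

€3,835.84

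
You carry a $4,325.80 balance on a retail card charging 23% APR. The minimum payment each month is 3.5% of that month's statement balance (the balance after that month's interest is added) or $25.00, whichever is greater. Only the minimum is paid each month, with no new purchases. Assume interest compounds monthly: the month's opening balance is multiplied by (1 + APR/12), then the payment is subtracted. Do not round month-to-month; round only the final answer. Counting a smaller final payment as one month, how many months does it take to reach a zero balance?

150 months

Monthly rate r = 23%/12 = 1.91667% = 0.0191667.
While 3.5% of the post-interest balance exceeds $25.00, each month B ← (B·(1+r))·(1 − 0.035), i.e. B shrinks by the factor (1+r)·0.965 = 0.9835.
This holds for months 1–110. Entering month 111 the balance is $693.50; 3.5% of the post-interest balance is now below $25.00, so the flat $25.00 minimum applies from here.
From month 111 a fixed $25.00 at rate r clears $693.50 in 40 more payments. Total: 110 + 40 = 150 months.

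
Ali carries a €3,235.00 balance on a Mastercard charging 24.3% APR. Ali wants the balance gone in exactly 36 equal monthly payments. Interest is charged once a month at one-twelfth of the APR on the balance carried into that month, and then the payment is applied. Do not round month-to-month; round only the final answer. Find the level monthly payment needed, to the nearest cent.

€127.43

Monthly rate r = 24.3%/12 = 2.025% = 0.02025.
Level-payment amortization: P = B₀·r / (1 − (1+r)^(−n)) = 3235.00·0.02025 / (1 − 1.02025^(−36)).
Denominator 1 − (1+r)^(−36) = 0.514082796.
P = 65.5088 / 0.514082796 ≈ 127.43.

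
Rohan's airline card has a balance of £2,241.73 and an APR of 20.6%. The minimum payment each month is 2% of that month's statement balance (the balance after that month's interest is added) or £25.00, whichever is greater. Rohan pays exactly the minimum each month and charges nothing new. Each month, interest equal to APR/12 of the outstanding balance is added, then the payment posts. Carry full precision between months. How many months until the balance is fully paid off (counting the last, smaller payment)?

Monthly rate r = 20.6%/12 = 1.71667% = 0.0171667.
While 2% of the post-interest balance exceeds £25.00, each month B ← (B·(1+r))·(1 − 0.02), i.e. B shrinks by the factor (1+r)·0.98 = 0.99682.
This holds for months 1–189. Entering month 190 the balance is £1,228.63; 2% of the post-interest balance is now below £25.00, so the flat £25.00 minimum applies from here.
From month 190 a fixed £25.00 at rate r clears £1,228.63 in 110 more payments. Total: 189 + 110 = 299 months.

299 months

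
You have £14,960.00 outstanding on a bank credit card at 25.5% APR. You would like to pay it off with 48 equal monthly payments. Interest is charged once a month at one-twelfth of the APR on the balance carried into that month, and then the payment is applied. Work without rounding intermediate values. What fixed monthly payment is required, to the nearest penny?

Monthly rate r = 25.5%/12 = 2.125% = 0.02125.
Level-payment amortization: P = B₀·r / (1 − (1+r)^(−n)) = 14960.00·0.02125 / (1 − 1.02125^(−48)).
Denominator 1 − (1+r)^(−48) = 0.635530944.
P = 317.9 / 0.635530944 ≈ 500.21.

£500.21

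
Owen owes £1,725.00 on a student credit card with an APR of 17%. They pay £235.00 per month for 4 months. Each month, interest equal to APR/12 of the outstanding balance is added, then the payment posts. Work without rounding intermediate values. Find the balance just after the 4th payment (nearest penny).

Monthly rate r = 17%/12 = 1.41667% = 0.0141667.
Each month: B ← B·(1+r) − £235.00.
Month 1: interest £24.44; balance after payment £1,514.44.
Month 2: interest £21.45; balance after payment £1,300.89.
Month 3: interest £18.43; balance after payment £1,084.32.
Month 4: interest £15.36; balance after payment £864.68.

£864.68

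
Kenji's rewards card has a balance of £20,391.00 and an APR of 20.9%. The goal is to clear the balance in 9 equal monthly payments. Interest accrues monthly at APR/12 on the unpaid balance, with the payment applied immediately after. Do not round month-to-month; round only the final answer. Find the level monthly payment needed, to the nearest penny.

Monthly rate r = 20.9%/12 = 1.74167% = 0.0174167.
Level-payment amortization: P = B₀·r / (1 − (1+r)^(−n)) = 20391.00·0.0174167 / (1 − 1.01742^(−9)).
Denominator 1 − (1+r)^(−9) = 0.143927846.
P = 355.143 / 0.143927846 ≈ 2467.51.

£2,467.51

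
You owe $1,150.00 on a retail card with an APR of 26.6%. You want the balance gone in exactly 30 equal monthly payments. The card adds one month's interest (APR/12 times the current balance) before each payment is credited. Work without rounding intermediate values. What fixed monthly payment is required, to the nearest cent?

Monthly rate r = 26.6%/12 = 2.21667% = 0.0221667.
Level-payment amortization: P = B₀·r / (1 − (1+r)^(−n)) = 1150.00·0.0221667 / (1 − 1.02217^(−30)).
Denominator 1 − (1+r)^(−30) = 0.481977563.
P = 25.4917 / 0.481977563 ≈ 52.89.

$52.89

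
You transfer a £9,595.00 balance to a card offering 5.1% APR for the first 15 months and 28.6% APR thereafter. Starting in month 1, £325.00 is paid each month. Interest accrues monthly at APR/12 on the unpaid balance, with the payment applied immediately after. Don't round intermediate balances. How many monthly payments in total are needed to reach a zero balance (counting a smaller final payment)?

Promo months 1–15 at r₀ = 5.1%/12 = 0.00425; months 16+ at r₁ = 28.6%/12 = 0.0238333.
After month 15: iterate B ← B·(1+r₀) − £325.00 for 15 months → £5,202.48.
Then at r₁ with £325.00/mo: n₂ = −ln(1 − r₁·B/P)/ln(1+r₁) ≈ 20.40 → 21 more payments.

36 payments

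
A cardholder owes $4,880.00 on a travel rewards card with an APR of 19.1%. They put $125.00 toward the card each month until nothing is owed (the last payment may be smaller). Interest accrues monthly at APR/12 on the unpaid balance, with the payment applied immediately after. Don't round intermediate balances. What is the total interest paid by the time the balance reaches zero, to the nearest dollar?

Monthly rate r = 19.1%/12 = 1.59167% = 0.0159167.
Payoff takes n = ⌈−ln(1 − rB₀/P)/ln(1+r)⌉ = ⌈61.505⌉ = 62 payments; the last is $63.33.
Total paid = 61·$125.00 + $63.33 = $7,688.33.
Total interest = total paid − principal = $7,688.33 − $4,880.00 = $2,808.33.

$2,808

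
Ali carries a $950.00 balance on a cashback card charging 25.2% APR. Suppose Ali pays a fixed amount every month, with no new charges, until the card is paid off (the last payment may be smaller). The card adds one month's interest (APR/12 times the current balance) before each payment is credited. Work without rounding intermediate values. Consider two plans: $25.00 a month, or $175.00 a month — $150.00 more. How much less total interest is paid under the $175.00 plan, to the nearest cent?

$904.62

Monthly rate r = 25.2%/12 = 2.1% = 0.021.
At $25.00/mo: n = ⌈−ln(1 − rB₀/P)/ln(1+r)⌉ = 77 payments (last $24.09); total interest = total paid − $950.00 = $974.09.
At $175.00/mo: 6 payments (last $144.47); total interest $69.47.
Interest saved = $974.09 − $69.47 = $904.62.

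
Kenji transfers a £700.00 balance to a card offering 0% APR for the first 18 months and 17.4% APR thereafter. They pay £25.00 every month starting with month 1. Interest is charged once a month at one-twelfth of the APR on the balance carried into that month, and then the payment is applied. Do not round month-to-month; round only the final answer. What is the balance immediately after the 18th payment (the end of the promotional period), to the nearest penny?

Promo months 1–18 at r₀ = 0%/12 = 0; months 19+ at r₁ = 17.4%/12 = 0.0145.
After month 18 (no interest yet): B = £700.00 − 18·£25.00 = £250.00.

£250.00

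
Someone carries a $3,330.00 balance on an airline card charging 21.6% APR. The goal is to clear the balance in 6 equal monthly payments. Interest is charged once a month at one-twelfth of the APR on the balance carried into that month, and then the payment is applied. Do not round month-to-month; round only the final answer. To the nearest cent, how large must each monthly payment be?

$590.48

Monthly rate r = 21.6%/12 = 1.8% = 0.018.
Level-payment amortization: P = B₀·r / (1 − (1+r)^(−n)) = 3330.00·0.018 / (1 − 1.018^(−6)).
Denominator 1 − (1+r)^(−6) = 0.101509826.
P = 59.94 / 0.101509826 ≈ 590.48.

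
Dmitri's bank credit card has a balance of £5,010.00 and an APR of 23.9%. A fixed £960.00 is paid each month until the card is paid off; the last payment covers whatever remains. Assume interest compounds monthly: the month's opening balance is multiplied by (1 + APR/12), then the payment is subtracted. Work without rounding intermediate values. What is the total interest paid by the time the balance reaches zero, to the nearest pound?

£335

Monthly rate r = 23.9%/12 = 1.99167% = 0.0199167.
Payoff takes n = ⌈−ln(1 − rB₀/P)/ln(1+r)⌉ = ⌈5.565⌉ = 6 payments; the last is £544.78.
Total paid = 5·£960.00 + £544.78 = £5,344.78.
Total interest = total paid − principal = £5,344.78 − £5,010.00 = £334.78.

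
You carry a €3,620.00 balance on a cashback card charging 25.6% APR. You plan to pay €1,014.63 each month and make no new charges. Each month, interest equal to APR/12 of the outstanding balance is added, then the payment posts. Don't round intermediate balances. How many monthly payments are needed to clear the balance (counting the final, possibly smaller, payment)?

Monthly rate r = 25.6%/12 = 2.13333% = 0.0213333.
Recurrence: B ← B·(1+r) − €1,014.63.
Month 1: interest €77.23; balance after payment €2,682.60.
Month 2: interest €57.23; balance after payment €1,725.20.
Month 3: interest €36.80; balance after payment €747.37.
Month 4: interest €15.94; balance after payment €0.00.

4 payments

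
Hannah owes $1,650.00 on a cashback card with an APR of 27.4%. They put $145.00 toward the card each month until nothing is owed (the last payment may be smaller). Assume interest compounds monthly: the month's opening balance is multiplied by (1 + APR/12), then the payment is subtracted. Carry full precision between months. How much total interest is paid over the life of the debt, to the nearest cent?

$282.74

Monthly rate r = 27.4%/12 = 2.28333% = 0.0228333.
Payoff takes n = ⌈−ln(1 − rB₀/P)/ln(1+r)⌉ = ⌈13.327⌉ = 14 payments; the last is $47.74.
Total paid = 13·$145.00 + $47.74 = $1,932.74.
Total interest = total paid − principal = $1,932.74 − $1,650.00 = $282.74.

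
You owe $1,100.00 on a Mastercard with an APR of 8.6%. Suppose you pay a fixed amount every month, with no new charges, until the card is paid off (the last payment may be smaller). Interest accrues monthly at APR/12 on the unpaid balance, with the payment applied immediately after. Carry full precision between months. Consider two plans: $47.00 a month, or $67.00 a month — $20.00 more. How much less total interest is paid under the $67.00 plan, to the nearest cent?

Monthly rate r = 8.6%/12 = 0.716667% = 0.00716667.
At $47.00/mo: n = ⌈−ln(1 − rB₀/P)/ln(1+r)⌉ = 26 payments (last $33.41); total interest = total paid − $1,100.00 = $108.41.
At $67.00/mo: 18 payments (last $35.53); total interest $74.53.
Interest saved = $108.41 − $74.53 = $33.88.

$33.88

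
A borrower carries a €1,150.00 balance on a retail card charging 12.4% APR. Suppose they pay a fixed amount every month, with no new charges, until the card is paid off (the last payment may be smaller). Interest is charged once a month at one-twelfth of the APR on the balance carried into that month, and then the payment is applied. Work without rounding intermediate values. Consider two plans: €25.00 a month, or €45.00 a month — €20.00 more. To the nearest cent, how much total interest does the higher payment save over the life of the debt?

Monthly rate r = 12.4%/12 = 1.03333% = 0.0103333.
At €25.00/mo: n = ⌈−ln(1 − rB₀/P)/ln(1+r)⌉ = 63 payments (last €18.54); total interest = total paid − €1,150.00 = €418.54.
At €45.00/mo: 30 payments (last €37.23); total interest €192.23.
Interest saved = €418.54 − €192.23 = €226.31.

€226.31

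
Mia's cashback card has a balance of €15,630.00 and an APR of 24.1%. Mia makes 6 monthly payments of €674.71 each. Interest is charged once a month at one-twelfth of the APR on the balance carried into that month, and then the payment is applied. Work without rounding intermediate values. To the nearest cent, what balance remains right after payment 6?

€13,353.51

Monthly rate r = 24.1%/12 = 2.00833% = 0.0200833.
Each month: B ← B·(1+r) − €674.71.
Month 1: interest €313.90; balance after payment €15,269.19.
Month 2: interest €306.66; balance after payment €14,901.14.
Month 3: interest €299.26; balance after payment €14,525.69.
Month 4: interest €291.72; balance after payment €14,142.71.
Month 5: interest €284.03; balance after payment €13,752.03.
Month 6: interest €276.19; balance after payment €13,353.51.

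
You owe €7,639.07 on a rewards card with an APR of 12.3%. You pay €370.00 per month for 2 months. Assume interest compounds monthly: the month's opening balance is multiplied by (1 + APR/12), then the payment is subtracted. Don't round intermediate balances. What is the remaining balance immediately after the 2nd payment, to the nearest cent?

Monthly rate r = 12.3%/12 = 1.025% = 0.01025.
Each month: B ← B·(1+r) − €370.00.
Month 1: interest €78.30; balance after payment €7,347.37.
Month 2: interest €75.31; balance after payment €7,052.68.

€7,052.68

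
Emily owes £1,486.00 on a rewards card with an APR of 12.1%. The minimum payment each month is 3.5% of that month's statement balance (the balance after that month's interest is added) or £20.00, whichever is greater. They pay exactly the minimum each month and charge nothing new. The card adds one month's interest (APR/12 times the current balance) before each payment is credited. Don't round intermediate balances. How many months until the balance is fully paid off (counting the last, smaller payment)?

72 months

Monthly rate r = 12.1%/12 = 1.00833% = 0.0100833.
While 3.5% of the post-interest balance exceeds £20.00, each month B ← (B·(1+r))·(1 − 0.035), i.e. B shrinks by the factor (1+r)·0.965 = 0.97473.
This holds for months 1–38. Entering month 39 the balance is £561.86; 3.5% of the post-interest balance is now below £20.00, so the flat £20.00 minimum applies from here.
From month 39 a fixed £20.00 at rate r clears £561.86 in 34 more payments. Total: 38 + 34 = 72 months.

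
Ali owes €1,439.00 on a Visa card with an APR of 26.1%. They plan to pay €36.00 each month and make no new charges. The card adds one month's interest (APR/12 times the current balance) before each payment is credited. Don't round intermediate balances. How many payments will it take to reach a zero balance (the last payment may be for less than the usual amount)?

95 payments

Monthly rate r = 26.1%/12 = 2.175% = 0.02175.
Recurrence: B ← B·(1+r) − €36.00.
Month 1: interest €31.30; balance after payment €1,434.30.
Month 2: interest €31.20; balance after payment €1,429.49.
Closed form: n = −ln(1 − rB₀/P)/ln(1+r) = −ln(0.1306)/ln(1.02175) ≈ 94.604, so the balance reaches zero during payment 95.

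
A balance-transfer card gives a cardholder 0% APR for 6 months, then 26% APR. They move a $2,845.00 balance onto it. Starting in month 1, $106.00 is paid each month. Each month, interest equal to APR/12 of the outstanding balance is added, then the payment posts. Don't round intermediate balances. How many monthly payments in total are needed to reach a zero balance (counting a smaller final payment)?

Promo months 1–6 at r₀ = 0%/12 = 0; months 7+ at r₁ = 26%/12 = 0.0216667.
After month 6 (no interest yet): B = $2,845.00 − 6·$106.00 = $2,209.00.
Then at r₁ with $106.00/mo: n₂ = −ln(1 − r₁·B/P)/ln(1+r₁) ≈ 28.02 → 29 more payments.

35 months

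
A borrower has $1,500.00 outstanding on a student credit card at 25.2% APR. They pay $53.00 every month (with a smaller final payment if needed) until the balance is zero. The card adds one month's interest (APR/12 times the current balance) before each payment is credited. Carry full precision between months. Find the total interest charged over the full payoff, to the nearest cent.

Monthly rate r = 25.2%/12 = 2.1% = 0.021.
Payoff takes n = ⌈−ln(1 − rB₀/P)/ln(1+r)⌉ = ⌈43.413⌉ = 44 payments; the last is $22.04.
Total paid = 43·$53.00 + $22.04 = $2,301.04.
Total interest = total paid − principal = $2,301.04 − $1,500.00 = $801.04.

$801.04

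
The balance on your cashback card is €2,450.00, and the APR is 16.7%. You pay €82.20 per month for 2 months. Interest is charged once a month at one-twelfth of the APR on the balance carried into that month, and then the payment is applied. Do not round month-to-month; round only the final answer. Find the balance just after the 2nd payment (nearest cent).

€2,353.12

Monthly rate r = 16.7%/12 = 1.39167% = 0.0139167.
Each month: B ← B·(1+r) − €82.20.
Month 1: interest €34.10; balance after payment €2,401.90.
Month 2: interest €33.43; balance after payment €2,353.12.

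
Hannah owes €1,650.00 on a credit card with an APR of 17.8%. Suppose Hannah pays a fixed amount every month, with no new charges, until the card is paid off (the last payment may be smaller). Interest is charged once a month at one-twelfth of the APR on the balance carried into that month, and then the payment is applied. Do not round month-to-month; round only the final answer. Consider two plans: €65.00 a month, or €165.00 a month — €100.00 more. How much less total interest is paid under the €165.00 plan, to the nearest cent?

Monthly rate r = 17.8%/12 = 1.48333% = 0.0148333.
At €65.00/mo: n = ⌈−ln(1 − rB₀/P)/ln(1+r)⌉ = 33 payments (last €5.72); total interest = total paid − €1,650.00 = €435.72.
At €165.00/mo: 11 payments (last €149.32); total interest €149.32.
Interest saved = €435.72 − €149.32 = €286.40.

€286.40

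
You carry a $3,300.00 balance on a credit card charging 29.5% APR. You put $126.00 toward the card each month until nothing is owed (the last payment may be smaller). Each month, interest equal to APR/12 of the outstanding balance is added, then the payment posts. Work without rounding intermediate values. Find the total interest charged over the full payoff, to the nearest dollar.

Monthly rate r = 29.5%/12 = 2.45833% = 0.0245833.
Payoff takes n = ⌈−ln(1 − rB₀/P)/ln(1+r)⌉ = ⌈42.510⌉ = 43 payments; the last is $64.65.
Total paid = 42·$126.00 + $64.65 = $5,356.65.
Total interest = total paid − principal = $5,356.65 − $3,300.00 = $2,056.65.

$2,057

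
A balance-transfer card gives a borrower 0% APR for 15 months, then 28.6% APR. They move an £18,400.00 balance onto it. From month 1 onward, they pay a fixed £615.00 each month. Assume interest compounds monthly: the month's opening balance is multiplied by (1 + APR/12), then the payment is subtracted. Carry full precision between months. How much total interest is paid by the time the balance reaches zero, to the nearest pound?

Promo months 1–15 at r₀ = 0%/12 = 0; months 16+ at r₁ = 28.6%/12 = 0.0238333.
After month 15 (no interest yet): B = £18,400.00 − 15·£615.00 = £9,175.00.
Then at r₁ with £615.00/mo: n₂ = −ln(1 − r₁·B/P)/ln(1+r₁) ≈ 18.65 → 19 more payments.
Total paid = 33·£615.00 + £403.99 = £20,698.99; interest = £20,698.99 − £18,400.00 = £2,298.99.

£2,299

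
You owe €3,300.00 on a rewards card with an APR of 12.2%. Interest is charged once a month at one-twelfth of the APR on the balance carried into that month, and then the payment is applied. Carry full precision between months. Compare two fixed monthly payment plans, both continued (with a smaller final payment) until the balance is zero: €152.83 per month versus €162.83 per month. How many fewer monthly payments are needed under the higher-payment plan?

2 fewer payments

Monthly rate r = 12.2%/12 = 1.01667% = 0.0101667.
At €152.83/mo: n = ⌈−ln(1 − rB₀/P)/ln(1+r)⌉ = 25 payments (last €77.01); total interest = total paid − €3,300.00 = €444.93.
At €162.83/mo: 23 payments (last €131.94); total interest €414.20.
Payments saved = 25 − 23 = 2.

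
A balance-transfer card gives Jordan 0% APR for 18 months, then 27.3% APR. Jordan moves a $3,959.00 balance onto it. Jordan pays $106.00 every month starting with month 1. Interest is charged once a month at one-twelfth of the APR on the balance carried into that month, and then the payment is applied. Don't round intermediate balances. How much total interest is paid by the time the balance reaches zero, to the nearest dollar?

Promo months 1–18 at r₀ = 0%/12 = 0; months 19+ at r₁ = 27.3%/12 = 0.02275.
After month 18 (no interest yet): B = $3,959.00 − 18·$106.00 = $2,051.00.
Then at r₁ with $106.00/mo: n₂ = −ln(1 − r₁·B/P)/ln(1+r₁) ≈ 25.79 → 26 more payments.
Total paid = 43·$106.00 + $83.99 = $4,641.99; interest = $4,641.99 − $3,959.00 = $682.99.

$683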